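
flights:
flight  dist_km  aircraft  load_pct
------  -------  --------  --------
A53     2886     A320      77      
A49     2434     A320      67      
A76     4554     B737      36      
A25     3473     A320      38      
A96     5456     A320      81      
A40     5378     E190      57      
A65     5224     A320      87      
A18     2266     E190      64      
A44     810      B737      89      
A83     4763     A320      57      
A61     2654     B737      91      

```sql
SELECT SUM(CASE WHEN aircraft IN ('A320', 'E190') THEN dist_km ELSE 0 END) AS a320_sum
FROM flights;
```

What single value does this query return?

flight=A53: ✓ → 2886
flight=A49: ✓ → 2434
flight=A76: ✗
flight=A25: ✓ → 3473
flight=A96: ✓ → 5456
flight=A40: ✓ → 5378
flight=A65: ✓ → 5224
flight=A18: ✓ → 2266
flight=A44: ✗
flight=A83: ✓ → 4763
flight=A61: ✗
a320_sum = 2886 + 2434 + 3473 + 5456 + 5378 + 5224 + 2266 + 4763 = 31880

31880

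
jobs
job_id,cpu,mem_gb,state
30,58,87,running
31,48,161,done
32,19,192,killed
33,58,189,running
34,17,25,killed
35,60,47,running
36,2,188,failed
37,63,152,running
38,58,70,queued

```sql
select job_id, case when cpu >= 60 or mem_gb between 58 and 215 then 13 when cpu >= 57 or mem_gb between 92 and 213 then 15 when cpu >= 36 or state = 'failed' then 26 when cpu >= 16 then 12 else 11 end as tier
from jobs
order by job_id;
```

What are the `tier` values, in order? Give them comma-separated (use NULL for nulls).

13, 13, 13, 13, 12, 13, 13, 13, 13

job_id=30: cpu >= 60 or mem_gb between 58 and 215 → 13
job_id=31: cpu >= 60 or mem_gb between 58 and 215 → 13
job_id=32: cpu >= 60 or mem_gb between 58 and 215 → 13
job_id=33: cpu >= 60 or mem_gb between 58 and 215 → 13
job_id=34: cpu >= 16 → 12
job_id=35: cpu >= 60 or mem_gb between 58 and 215 → 13
job_id=36: cpu >= 60 or mem_gb between 58 and 215 → 13
job_id=37: cpu >= 60 or mem_gb between 58 and 215 → 13
job_id=38: cpu >= 60 or mem_gb between 58 and 215 → 13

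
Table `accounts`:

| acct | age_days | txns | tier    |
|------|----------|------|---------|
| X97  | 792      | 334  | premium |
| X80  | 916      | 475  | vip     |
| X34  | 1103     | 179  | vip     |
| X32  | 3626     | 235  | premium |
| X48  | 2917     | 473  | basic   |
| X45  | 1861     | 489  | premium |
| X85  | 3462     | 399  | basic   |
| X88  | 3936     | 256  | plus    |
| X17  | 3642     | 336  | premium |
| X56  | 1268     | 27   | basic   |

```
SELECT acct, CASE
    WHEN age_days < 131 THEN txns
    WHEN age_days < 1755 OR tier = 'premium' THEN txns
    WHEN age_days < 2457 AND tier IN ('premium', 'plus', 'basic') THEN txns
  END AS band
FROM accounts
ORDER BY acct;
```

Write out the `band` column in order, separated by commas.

acct=X17: age_days < 1755 OR tier = 'premium' → 336
acct=X32: age_days < 1755 OR tier = 'premium' → 235
acct=X34: age_days < 1755 OR tier = 'premium' → 179
acct=X45: age_days < 1755 OR tier = 'premium' → 489
acct=X48: (no match → NULL) → NULL
acct=X56: age_days < 1755 OR tier = 'premium' → 27
acct=X80: age_days < 1755 OR tier = 'premium' → 475
acct=X85: (no match → NULL) → NULL
acct=X88: (no match → NULL) → NULL
acct=X97: age_days < 1755 OR tier = 'premium' → 334

336, 235, 179, 489, NULL, 27, 475, NULL, NULL, 334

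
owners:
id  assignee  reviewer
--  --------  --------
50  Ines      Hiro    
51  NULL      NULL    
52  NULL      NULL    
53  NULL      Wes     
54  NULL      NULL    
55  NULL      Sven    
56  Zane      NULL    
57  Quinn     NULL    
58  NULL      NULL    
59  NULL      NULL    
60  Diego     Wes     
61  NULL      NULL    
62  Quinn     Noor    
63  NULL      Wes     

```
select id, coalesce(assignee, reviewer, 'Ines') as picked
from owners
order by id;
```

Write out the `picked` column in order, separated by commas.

Ines, Ines, Ines, Wes, Ines, Sven, Zane, Quinn, Ines, Ines, Diego, Ines, Quinn, Wes

id=50: assignee=Ines → Ines
id=51: assignee=NULL, reviewer=NULL, → literal Ines → Ines
id=52: assignee=NULL, reviewer=NULL, → literal Ines → Ines
id=53: assignee=NULL, reviewer=Wes → Wes
id=54: assignee=NULL, reviewer=NULL, → literal Ines → Ines
id=55: assignee=NULL, reviewer=Sven → Sven
id=56: assignee=Zane → Zane
id=57: assignee=Quinn → Quinn
id=58: assignee=NULL, reviewer=NULL, → literal Ines → Ines
id=59: assignee=NULL, reviewer=NULL, → literal Ines → Ines
id=60: assignee=Diego → Diego
id=61: assignee=NULL, reviewer=NULL, → literal Ines → Ines
id=62: assignee=Quinn → Quinn
id=63: assignee=NULL, reviewer=Wes → Wes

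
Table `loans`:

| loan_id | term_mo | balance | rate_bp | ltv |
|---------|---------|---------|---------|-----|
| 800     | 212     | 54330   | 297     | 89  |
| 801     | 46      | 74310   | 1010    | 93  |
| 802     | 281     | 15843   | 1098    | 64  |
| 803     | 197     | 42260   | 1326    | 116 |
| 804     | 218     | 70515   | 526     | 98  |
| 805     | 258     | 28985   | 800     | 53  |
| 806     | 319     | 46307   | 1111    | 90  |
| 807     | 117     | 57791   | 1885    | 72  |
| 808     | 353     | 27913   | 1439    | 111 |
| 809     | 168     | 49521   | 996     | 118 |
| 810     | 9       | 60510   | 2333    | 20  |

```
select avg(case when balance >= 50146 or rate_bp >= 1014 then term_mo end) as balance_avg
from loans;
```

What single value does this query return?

loan_id=800: ✓ → 212
loan_id=801: ✓ → 46
loan_id=802: ✓ → 281
loan_id=803: ✓ → 197
loan_id=804: ✓ → 218
loan_id=805: ✗
loan_id=806: ✓ → 319
loan_id=807: ✓ → 117
loan_id=808: ✓ → 353
loan_id=809: ✗
loan_id=810: ✓ → 9
balance_avg = (212 + 46 + 281 + 197 + 218 + 319 + 117 + 353 + 9) / 9 = 194.6666666667

194.6666666667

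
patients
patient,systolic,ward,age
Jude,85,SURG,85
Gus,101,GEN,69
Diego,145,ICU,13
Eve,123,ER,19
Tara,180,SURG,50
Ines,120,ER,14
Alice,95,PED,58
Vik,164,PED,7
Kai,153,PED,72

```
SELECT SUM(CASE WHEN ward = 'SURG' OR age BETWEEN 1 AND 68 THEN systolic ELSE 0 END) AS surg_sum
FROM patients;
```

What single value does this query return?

912

patient=Jude: ✓ → 85
patient=Gus: ✗
patient=Diego: ✓ → 145
patient=Eve: ✓ → 123
patient=Tara: ✓ → 180
patient=Ines: ✓ → 120
patient=Alice: ✓ → 95
patient=Vik: ✓ → 164
patient=Kai: ✗
surg_sum = 85 + 145 + 123 + 180 + 120 + 95 + 164 = 912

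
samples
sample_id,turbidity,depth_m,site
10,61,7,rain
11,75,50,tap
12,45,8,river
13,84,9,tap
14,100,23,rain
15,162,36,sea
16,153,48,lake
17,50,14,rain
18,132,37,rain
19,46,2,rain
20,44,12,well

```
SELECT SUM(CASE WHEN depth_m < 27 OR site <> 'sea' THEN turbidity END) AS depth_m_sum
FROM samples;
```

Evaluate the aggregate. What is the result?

790

sample_id=10: ✓ → 61
sample_id=11: ✓ → 75
sample_id=12: ✓ → 45
sample_id=13: ✓ → 84
sample_id=14: ✓ → 100
sample_id=15: ✗
sample_id=16: ✓ → 153
sample_id=17: ✓ → 50
sample_id=18: ✓ → 132
sample_id=19: ✓ → 46
sample_id=20: ✓ → 44
depth_m_sum = 61 + 75 + 45 + 84 + 100 + 153 + 50 + 132 + 46 + 44 = 790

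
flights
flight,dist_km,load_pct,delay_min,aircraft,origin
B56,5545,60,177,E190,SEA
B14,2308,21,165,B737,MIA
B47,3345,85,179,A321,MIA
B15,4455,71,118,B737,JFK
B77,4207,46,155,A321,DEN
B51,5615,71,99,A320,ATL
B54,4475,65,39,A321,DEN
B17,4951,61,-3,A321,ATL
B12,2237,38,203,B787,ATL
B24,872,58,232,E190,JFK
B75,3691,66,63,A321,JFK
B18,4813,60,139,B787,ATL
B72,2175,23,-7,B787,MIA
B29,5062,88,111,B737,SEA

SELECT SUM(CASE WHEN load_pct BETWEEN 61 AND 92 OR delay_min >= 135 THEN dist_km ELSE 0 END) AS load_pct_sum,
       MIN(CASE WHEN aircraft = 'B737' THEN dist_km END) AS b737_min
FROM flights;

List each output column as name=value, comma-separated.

[load_pct_sum: load_pct BETWEEN 61 AND 92 OR delay_min >= 135]
flight=B56: ✓ → 5545
flight=B14: ✓ → 2308
flight=B47: ✓ → 3345
flight=B15: ✓ → 4455
flight=B77: ✓ → 4207
flight=B51: ✓ → 5615
flight=B54: ✓ → 4475
flight=B17: ✓ → 4951
flight=B12: ✓ → 2237
flight=B24: ✓ → 872
flight=B75: ✓ → 3691
flight=B18: ✓ → 4813
flight=B72: ✗
flight=B29: ✓ → 5062
load_pct_sum = 5545 + 2308 + 3345 + 4455 + 4207 + 5615 + 4475 + 4951 + 2237 + 872 + 3691 + 4813 + 5062 = 51576
—
[b737_min: aircraft = 'B737']
flight=B56: ✗
flight=B14: ✓ → 2308
flight=B47: ✗
flight=B15: ✓ → 4455
flight=B77: ✗
flight=B51: ✗
flight=B54: ✗
flight=B17: ✗
flight=B12: ✗
flight=B24: ✗
flight=B75: ✗
flight=B18: ✗
flight=B72: ✗
flight=B29: ✓ → 5062
b737_min = MIN(2308, 4455, 5062) = 2308

load_pct_sum=51576, b737_min=2308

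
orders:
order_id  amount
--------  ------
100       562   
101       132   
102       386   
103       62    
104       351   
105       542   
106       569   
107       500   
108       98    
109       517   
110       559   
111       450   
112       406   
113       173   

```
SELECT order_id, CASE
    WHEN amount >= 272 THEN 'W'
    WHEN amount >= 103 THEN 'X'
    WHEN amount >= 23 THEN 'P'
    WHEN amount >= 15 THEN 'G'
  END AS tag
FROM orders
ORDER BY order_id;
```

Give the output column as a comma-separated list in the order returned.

W, X, W, P, W, W, W, W, P, W, W, W, W, X

order_id=100: amount >= 272 → W
order_id=101: amount >= 103 → X
order_id=102: amount >= 272 → W
order_id=103: amount >= 23 → P
order_id=104: amount >= 272 → W
order_id=105: amount >= 272 → W
order_id=106: amount >= 272 → W
order_id=107: amount >= 272 → W
order_id=108: amount >= 23 → P
order_id=109: amount >= 272 → W
order_id=110: amount >= 272 → W
order_id=111: amount >= 272 → W
order_id=112: amount >= 272 → W
order_id=113: amount >= 103 → X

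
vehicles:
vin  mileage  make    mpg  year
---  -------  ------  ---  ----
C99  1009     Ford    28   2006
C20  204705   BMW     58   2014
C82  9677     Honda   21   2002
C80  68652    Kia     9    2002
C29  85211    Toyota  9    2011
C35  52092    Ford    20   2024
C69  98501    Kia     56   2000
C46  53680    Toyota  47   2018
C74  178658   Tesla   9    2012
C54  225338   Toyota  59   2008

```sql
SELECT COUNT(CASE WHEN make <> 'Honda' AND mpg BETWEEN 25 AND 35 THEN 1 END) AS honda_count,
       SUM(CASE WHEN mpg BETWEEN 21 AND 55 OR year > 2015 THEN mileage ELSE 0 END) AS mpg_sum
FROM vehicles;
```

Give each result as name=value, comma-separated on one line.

honda_count=1, mpg_sum=116458

[honda_count: make <> 'Honda' AND mpg BETWEEN 25 AND 35]
vin=C99: ✓ → 1
vin=C20: ✗
vin=C82: ✗
vin=C80: ✗
vin=C29: ✗
vin=C35: ✗
vin=C69: ✗
vin=C46: ✗
vin=C74: ✗
vin=C54: ✗
honda_count = COUNT(1) = 1
—
[mpg_sum: mpg BETWEEN 21 AND 55 OR year > 2015]
vin=C99: ✓ → 1009
vin=C20: ✗
vin=C82: ✓ → 9677
vin=C80: ✗
vin=C29: ✗
vin=C35: ✓ → 52092
vin=C69: ✗
vin=C46: ✓ → 53680
vin=C74: ✗
vin=C54: ✗
mpg_sum = 1009 + 9677 + 52092 + 53680 = 116458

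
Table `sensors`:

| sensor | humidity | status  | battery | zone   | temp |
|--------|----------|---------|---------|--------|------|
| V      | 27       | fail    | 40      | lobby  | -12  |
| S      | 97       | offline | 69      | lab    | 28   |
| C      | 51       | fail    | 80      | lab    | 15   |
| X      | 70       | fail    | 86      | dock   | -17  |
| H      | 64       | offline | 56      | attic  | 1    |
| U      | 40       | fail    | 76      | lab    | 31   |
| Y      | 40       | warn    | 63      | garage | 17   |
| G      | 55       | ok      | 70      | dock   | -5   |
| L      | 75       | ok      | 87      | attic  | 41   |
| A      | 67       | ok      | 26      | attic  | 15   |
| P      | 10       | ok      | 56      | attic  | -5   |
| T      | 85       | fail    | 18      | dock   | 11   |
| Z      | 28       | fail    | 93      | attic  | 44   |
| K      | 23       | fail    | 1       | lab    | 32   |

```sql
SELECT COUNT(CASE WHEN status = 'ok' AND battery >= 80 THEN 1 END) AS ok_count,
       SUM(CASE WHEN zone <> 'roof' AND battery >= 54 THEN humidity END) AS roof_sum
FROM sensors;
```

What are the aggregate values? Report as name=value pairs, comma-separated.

ok_count=1, roof_sum=530

[ok_count: status = 'ok' AND battery >= 80]
sensor=V: ✗
sensor=S: ✗
sensor=C: ✗
sensor=X: ✗
sensor=H: ✗
sensor=U: ✗
sensor=Y: ✗
sensor=G: ✗
sensor=L: ✓ → 1
sensor=A: ✗
sensor=P: ✗
sensor=T: ✗
sensor=Z: ✗
sensor=K: ✗
ok_count = COUNT(1) = 1
—
[roof_sum: zone <> 'roof' AND battery >= 54]
sensor=V: ✗
sensor=S: ✓ → 97
sensor=C: ✓ → 51
sensor=X: ✓ → 70
sensor=H: ✓ → 64
sensor=U: ✓ → 40
sensor=Y: ✓ → 40
sensor=G: ✓ → 55
sensor=L: ✓ → 75
sensor=A: ✗
sensor=P: ✓ → 10
sensor=T: ✗
sensor=Z: ✓ → 28
sensor=K: ✗
roof_sum = 97 + 51 + 70 + 64 + 40 + 40 + 55 + 75 + 10 + 28 = 530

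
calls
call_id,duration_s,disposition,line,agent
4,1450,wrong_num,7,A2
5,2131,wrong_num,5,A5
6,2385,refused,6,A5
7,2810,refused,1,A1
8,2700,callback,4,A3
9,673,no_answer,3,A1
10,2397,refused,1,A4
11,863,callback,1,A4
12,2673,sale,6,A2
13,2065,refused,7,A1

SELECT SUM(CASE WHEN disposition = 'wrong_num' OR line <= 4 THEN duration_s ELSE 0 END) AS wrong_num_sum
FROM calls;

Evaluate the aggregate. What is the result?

call_id=4: ✓ → 1450
call_id=5: ✓ → 2131
call_id=6: ✗
call_id=7: ✓ → 2810
call_id=8: ✓ → 2700
call_id=9: ✓ → 673
call_id=10: ✓ → 2397
call_id=11: ✓ → 863
call_id=12: ✗
call_id=13: ✗
wrong_num_sum = 1450 + 2131 + 2810 + 2700 + 673 + 2397 + 863 = 13024

13024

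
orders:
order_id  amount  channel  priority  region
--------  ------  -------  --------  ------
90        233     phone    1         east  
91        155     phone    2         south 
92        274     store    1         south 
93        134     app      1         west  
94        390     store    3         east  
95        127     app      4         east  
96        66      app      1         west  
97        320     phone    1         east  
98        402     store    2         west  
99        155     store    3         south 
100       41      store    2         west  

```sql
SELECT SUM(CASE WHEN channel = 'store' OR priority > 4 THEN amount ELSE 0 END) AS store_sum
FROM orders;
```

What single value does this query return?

1262

order_id=90: ✗
order_id=91: ✗
order_id=92: ✓ → 274
order_id=93: ✗
order_id=94: ✓ → 390
order_id=95: ✗
order_id=96: ✗
order_id=97: ✗
order_id=98: ✓ → 402
order_id=99: ✓ → 155
order_id=100: ✓ → 41
store_sum = 274 + 390 + 402 + 155 + 41 = 1262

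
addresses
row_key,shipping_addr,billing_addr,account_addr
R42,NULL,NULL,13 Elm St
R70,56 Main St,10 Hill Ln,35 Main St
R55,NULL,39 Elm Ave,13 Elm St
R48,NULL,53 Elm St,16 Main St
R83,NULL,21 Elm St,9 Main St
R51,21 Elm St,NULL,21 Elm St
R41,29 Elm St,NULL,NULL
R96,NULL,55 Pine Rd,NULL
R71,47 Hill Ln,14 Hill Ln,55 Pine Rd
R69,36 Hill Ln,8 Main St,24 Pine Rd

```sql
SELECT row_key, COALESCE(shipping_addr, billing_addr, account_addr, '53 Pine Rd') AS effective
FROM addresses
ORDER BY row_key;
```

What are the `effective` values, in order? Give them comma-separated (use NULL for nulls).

29 Elm St, 13 Elm St, 53 Elm St, 21 Elm St, 39 Elm Ave, 36 Hill Ln, 56 Main St, 47 Hill Ln, 21 Elm St, 55 Pine Rd

row_key=R41: shipping_addr=29 Elm St → 29 Elm St
row_key=R42: shipping_addr=NULL, billing_addr=NULL, account_addr=13 Elm St → 13 Elm St
row_key=R48: shipping_addr=NULL, billing_addr=53 Elm St → 53 Elm St
row_key=R51: shipping_addr=21 Elm St → 21 Elm St
row_key=R55: shipping_addr=NULL, billing_addr=39 Elm Ave → 39 Elm Ave
row_key=R69: shipping_addr=36 Hill Ln → 36 Hill Ln
row_key=R70: shipping_addr=56 Main St → 56 Main St
row_key=R71: shipping_addr=47 Hill Ln → 47 Hill Ln
row_key=R83: shipping_addr=NULL, billing_addr=21 Elm St → 21 Elm St
row_key=R96: shipping_addr=NULL, billing_addr=55 Pine Rd → 55 Pine Rd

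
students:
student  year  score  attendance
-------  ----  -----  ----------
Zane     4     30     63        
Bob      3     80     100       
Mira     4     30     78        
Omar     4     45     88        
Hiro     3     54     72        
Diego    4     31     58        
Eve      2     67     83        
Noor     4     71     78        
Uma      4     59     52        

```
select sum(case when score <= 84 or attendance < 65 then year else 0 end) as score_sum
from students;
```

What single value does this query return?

32

student=Zane: ✓ → 4
student=Bob: ✓ → 3
student=Mira: ✓ → 4
student=Omar: ✓ → 4
student=Hiro: ✓ → 3
student=Diego: ✓ → 4
student=Eve: ✓ → 2
student=Noor: ✓ → 4
student=Uma: ✓ → 4
score_sum = 4 + 3 + 4 + 4 + 3 + 4 + 2 + 4 + 4 = 32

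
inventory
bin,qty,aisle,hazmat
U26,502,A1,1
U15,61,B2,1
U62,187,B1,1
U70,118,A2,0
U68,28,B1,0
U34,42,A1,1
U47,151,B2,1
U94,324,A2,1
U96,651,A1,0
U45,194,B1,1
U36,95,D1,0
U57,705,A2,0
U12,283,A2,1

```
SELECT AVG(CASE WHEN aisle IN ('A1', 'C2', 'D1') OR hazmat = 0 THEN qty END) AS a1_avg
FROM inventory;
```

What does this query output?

bin=U26: ✓ → 502
bin=U15: ✗
bin=U62: ✗
bin=U70: ✓ → 118
bin=U68: ✓ → 28
bin=U34: ✓ → 42
bin=U47: ✗
bin=U94: ✗
bin=U96: ✓ → 651
bin=U45: ✗
bin=U36: ✓ → 95
bin=U57: ✓ → 705
bin=U12: ✗
a1_avg = (502 + 118 + 28 + 42 + 651 + 95 + 705) / 7 = 305.8571428571

305.8571428571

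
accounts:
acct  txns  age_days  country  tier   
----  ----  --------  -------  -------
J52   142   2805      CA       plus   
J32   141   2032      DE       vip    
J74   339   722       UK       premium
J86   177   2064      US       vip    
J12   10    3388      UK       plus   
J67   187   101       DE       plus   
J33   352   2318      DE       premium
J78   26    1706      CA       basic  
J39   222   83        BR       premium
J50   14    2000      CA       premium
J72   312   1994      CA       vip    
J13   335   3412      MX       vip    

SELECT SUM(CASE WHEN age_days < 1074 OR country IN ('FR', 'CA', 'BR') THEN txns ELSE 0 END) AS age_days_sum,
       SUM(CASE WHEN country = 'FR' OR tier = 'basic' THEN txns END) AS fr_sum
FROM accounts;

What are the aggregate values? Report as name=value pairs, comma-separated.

[age_days_sum: age_days < 1074 OR country IN ('FR', 'CA', 'BR')]
acct=J52: ✓ → 142
acct=J32: ✗
acct=J74: ✓ → 339
acct=J86: ✗
acct=J12: ✗
acct=J67: ✓ → 187
acct=J33: ✗
acct=J78: ✓ → 26
acct=J39: ✓ → 222
acct=J50: ✓ → 14
acct=J72: ✓ → 312
acct=J13: ✗
age_days_sum = 142 + 339 + 187 + 26 + 222 + 14 + 312 = 1242
—
[fr_sum: country = 'FR' OR tier = 'basic']
acct=J52: ✗
acct=J32: ✗
acct=J74: ✗
acct=J86: ✗
acct=J12: ✗
acct=J67: ✗
acct=J33: ✗
acct=J78: ✓ → 26
acct=J39: ✗
acct=J50: ✗
acct=J72: ✗
acct=J13: ✗
fr_sum = 26

age_days_sum=1242, fr_sum=26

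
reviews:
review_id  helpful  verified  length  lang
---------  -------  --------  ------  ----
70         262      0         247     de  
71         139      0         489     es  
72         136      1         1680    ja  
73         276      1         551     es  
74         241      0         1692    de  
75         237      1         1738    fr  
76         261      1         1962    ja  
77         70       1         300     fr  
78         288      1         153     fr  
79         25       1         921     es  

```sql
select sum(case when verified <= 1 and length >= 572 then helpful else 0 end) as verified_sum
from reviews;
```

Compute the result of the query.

900

review_id=70: ✗
review_id=71: ✗
review_id=72: ✓ → 136
review_id=73: ✗
review_id=74: ✓ → 241
review_id=75: ✓ → 237
review_id=76: ✓ → 261
review_id=77: ✗
review_id=78: ✗
review_id=79: ✓ → 25
verified_sum = 136 + 241 + 237 + 261 + 25 = 900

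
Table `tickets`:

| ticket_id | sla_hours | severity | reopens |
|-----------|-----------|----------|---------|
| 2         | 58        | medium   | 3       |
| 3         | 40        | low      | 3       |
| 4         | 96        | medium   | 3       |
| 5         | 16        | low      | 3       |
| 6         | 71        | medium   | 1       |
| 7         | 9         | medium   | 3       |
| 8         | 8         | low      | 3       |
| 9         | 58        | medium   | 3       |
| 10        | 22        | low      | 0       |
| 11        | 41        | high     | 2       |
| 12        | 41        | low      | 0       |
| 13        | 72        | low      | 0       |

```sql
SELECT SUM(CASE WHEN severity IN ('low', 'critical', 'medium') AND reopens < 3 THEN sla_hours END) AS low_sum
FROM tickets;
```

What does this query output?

206

ticket_id=2: ✗
ticket_id=3: ✗
ticket_id=4: ✗
ticket_id=5: ✗
ticket_id=6: ✓ → 71
ticket_id=7: ✗
ticket_id=8: ✗
ticket_id=9: ✗
ticket_id=10: ✓ → 22
ticket_id=11: ✗
ticket_id=12: ✓ → 41
ticket_id=13: ✓ → 72
low_sum = 71 + 22 + 41 + 72 = 206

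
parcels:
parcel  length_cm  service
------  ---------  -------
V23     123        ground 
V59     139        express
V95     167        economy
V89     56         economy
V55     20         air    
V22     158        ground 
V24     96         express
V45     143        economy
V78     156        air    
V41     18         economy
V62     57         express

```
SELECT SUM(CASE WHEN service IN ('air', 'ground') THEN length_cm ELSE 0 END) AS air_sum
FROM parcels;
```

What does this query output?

parcel=V23: ✓ → 123
parcel=V59: ✗
parcel=V95: ✗
parcel=V89: ✗
parcel=V55: ✓ → 20
parcel=V22: ✓ → 158
parcel=V24: ✗
parcel=V45: ✗
parcel=V78: ✓ → 156
parcel=V41: ✗
parcel=V62: ✗
air_sum = 123 + 20 + 158 + 156 = 457

457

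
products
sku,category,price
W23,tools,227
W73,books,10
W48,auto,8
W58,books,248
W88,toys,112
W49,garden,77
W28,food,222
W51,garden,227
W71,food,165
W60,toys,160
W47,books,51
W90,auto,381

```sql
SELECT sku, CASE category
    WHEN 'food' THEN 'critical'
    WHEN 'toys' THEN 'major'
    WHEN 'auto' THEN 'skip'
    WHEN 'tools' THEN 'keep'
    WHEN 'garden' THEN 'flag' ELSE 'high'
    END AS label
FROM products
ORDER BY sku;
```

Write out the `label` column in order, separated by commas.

keep, critical, high, skip, flag, flag, high, major, critical, high, major, skip

sku=W23: category='tools' → keep
sku=W28: category='food' → critical
sku=W47: ELSE → high
sku=W48: category='auto' → skip
sku=W49: category='garden' → flag
sku=W51: category='garden' → flag
sku=W58: ELSE → high
sku=W60: category='toys' → major
sku=W71: category='food' → critical
sku=W73: ELSE → high
sku=W88: category='toys' → major
sku=W90: category='auto' → skip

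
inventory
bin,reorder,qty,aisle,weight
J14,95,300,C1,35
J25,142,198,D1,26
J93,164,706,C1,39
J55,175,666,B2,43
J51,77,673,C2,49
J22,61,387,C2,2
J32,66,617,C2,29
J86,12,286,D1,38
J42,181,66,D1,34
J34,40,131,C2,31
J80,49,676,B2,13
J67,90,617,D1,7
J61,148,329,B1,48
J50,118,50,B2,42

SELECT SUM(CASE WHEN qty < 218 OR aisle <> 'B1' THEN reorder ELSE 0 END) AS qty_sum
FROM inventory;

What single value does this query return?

bin=J14: ✓ → 95
bin=J25: ✓ → 142
bin=J93: ✓ → 164
bin=J55: ✓ → 175
bin=J51: ✓ → 77
bin=J22: ✓ → 61
bin=J32: ✓ → 66
bin=J86: ✓ → 12
bin=J42: ✓ → 181
bin=J34: ✓ → 40
bin=J80: ✓ → 49
bin=J67: ✓ → 90
bin=J61: ✗
bin=J50: ✓ → 118
qty_sum = 95 + 142 + 164 + 175 + 77 + 61 + 66 + 12 + 181 + 40 + 49 + 90 + 118 = 1270

1270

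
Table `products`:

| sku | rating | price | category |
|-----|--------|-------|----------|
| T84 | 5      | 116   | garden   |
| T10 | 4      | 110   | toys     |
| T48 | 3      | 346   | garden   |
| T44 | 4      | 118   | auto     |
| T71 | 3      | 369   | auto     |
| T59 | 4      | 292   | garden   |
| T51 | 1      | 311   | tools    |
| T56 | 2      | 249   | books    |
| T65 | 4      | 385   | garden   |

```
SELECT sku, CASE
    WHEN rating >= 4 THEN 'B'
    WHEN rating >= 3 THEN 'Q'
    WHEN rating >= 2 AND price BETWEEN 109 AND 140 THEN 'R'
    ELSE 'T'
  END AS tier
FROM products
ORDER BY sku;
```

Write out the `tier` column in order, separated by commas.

B, B, Q, T, T, B, B, Q, B

sku=T10: rating >= 4 → B
sku=T44: rating >= 4 → B
sku=T48: rating >= 3 → Q
sku=T51: ELSE → T
sku=T56: ELSE → T
sku=T59: rating >= 4 → B
sku=T65: rating >= 4 → B
sku=T71: rating >= 3 → Q
sku=T84: rating >= 4 → B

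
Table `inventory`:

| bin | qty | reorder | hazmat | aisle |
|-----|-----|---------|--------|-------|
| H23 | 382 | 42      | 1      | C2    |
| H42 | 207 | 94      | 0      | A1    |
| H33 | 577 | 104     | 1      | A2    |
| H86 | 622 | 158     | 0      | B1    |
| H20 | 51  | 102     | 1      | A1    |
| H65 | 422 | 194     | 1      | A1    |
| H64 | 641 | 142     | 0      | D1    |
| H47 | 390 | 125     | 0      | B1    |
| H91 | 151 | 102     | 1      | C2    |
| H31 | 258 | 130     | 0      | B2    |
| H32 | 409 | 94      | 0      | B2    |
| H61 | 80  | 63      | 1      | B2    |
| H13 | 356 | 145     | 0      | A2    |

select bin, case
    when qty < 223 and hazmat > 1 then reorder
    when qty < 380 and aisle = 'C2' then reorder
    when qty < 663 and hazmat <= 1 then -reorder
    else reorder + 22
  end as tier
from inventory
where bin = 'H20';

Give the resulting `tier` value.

-102

bin = H20: qty=51, reorder=102, hazmat=1, aisle=A1.
qty < 223 and hazmat > 1 → false
qty < 380 and aisle = 'C2' → false
qty < 663 and hazmat <= 1 → true → -102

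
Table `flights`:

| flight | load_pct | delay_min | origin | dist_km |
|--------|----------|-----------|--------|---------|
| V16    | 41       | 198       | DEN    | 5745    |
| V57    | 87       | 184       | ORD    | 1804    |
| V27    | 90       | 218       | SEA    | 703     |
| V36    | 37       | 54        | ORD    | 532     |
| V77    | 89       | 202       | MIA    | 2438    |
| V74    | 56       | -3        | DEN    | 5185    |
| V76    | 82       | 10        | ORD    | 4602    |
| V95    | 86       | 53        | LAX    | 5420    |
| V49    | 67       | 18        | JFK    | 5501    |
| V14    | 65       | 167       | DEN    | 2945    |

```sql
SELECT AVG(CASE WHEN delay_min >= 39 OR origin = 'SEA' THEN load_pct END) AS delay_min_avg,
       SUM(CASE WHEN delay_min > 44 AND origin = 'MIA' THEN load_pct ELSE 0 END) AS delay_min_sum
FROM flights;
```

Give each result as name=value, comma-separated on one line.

[delay_min_avg: delay_min >= 39 OR origin = 'SEA']
flight=V16: ✓ → 41
flight=V57: ✓ → 87
flight=V27: ✓ → 90
flight=V36: ✓ → 37
flight=V77: ✓ → 89
flight=V74: ✗
flight=V76: ✗
flight=V95: ✓ → 86
flight=V49: ✗
flight=V14: ✓ → 65
delay_min_avg = (41 + 87 + 90 + 37 + 89 + 86 + 65) / 7 = 70.7142857143
—
[delay_min_sum: delay_min > 44 AND origin = 'MIA']
flight=V16: ✗
flight=V57: ✗
flight=V27: ✗
flight=V36: ✗
flight=V77: ✓ → 89
flight=V74: ✗
flight=V76: ✗
flight=V95: ✗
flight=V49: ✗
flight=V14: ✗
delay_min_sum = 89

delay_min_avg=70.7142857143, delay_min_sum=89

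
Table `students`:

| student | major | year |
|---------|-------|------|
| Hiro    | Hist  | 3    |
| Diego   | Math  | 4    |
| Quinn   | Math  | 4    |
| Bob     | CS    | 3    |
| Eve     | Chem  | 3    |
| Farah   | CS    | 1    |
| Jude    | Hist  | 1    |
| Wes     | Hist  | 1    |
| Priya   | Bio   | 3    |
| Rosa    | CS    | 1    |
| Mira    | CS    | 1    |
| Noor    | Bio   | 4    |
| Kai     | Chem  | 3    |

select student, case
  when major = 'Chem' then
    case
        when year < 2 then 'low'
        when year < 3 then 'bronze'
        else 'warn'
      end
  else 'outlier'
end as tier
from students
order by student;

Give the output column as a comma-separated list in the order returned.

student=Bob: major='CS' → outer ELSE → outlier
student=Diego: major='Math' → outer ELSE → outlier
student=Eve: major='Chem' → inner[ELSE] → warn
student=Farah: major='CS' → outer ELSE → outlier
student=Hiro: major='Hist' → outer ELSE → outlier
student=Jude: major='Hist' → outer ELSE → outlier
student=Kai: major='Chem' → inner[ELSE] → warn
student=Mira: major='CS' → outer ELSE → outlier
student=Noor: major='Bio' → outer ELSE → outlier
student=Priya: major='Bio' → outer ELSE → outlier
student=Quinn: major='Math' → outer ELSE → outlier
student=Rosa: major='CS' → outer ELSE → outlier
student=Wes: major='Hist' → outer ELSE → outlier

outlier, outlier, warn, outlier, outlier, outlier, warn, outlier, outlier, outlier, outlier, outlier, outlier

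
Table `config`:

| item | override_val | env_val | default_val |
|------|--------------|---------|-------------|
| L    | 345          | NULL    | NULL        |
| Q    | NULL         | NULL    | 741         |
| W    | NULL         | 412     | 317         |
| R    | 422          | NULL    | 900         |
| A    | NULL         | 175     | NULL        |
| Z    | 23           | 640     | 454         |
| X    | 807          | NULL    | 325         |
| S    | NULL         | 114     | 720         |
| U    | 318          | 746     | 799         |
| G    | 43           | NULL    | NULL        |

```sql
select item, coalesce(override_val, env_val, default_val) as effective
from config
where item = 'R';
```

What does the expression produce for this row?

item = R: override_val=422, env_val=NULL, default_val=900.
override_val=422 → 422

422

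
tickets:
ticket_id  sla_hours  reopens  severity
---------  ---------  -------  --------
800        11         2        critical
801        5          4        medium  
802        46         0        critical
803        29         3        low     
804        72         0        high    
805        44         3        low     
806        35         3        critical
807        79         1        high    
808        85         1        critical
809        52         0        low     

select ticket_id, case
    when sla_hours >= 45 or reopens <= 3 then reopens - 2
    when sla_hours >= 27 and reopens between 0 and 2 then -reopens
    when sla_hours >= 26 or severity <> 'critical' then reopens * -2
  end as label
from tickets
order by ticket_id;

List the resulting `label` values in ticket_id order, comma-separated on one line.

0, -8, -2, 1, -2, 1, 1, -1, -1, -2

ticket_id=800: sla_hours >= 45 or reopens <= 3 → 0
ticket_id=801: sla_hours >= 26 or severity <> 'critical' → -8
ticket_id=802: sla_hours >= 45 or reopens <= 3 → -2
ticket_id=803: sla_hours >= 45 or reopens <= 3 → 1
ticket_id=804: sla_hours >= 45 or reopens <= 3 → -2
ticket_id=805: sla_hours >= 45 or reopens <= 3 → 1
ticket_id=806: sla_hours >= 45 or reopens <= 3 → 1
ticket_id=807: sla_hours >= 45 or reopens <= 3 → -1
ticket_id=808: sla_hours >= 45 or reopens <= 3 → -1
ticket_id=809: sla_hours >= 45 or reopens <= 3 → -2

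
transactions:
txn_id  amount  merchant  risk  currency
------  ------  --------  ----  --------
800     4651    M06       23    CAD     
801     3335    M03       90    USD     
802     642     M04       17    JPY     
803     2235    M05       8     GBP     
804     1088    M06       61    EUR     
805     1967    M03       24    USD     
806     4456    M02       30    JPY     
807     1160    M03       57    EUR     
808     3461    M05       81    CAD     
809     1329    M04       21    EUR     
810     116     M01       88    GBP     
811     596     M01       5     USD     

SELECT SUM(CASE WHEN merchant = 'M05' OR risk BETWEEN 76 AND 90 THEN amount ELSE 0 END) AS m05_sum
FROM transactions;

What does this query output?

9147

txn_id=800: ✗
txn_id=801: ✓ → 3335
txn_id=802: ✗
txn_id=803: ✓ → 2235
txn_id=804: ✗
txn_id=805: ✗
txn_id=806: ✗
txn_id=807: ✗
txn_id=808: ✓ → 3461
txn_id=809: ✗
txn_id=810: ✓ → 116
txn_id=811: ✗
m05_sum = 3335 + 2235 + 3461 + 116 = 9147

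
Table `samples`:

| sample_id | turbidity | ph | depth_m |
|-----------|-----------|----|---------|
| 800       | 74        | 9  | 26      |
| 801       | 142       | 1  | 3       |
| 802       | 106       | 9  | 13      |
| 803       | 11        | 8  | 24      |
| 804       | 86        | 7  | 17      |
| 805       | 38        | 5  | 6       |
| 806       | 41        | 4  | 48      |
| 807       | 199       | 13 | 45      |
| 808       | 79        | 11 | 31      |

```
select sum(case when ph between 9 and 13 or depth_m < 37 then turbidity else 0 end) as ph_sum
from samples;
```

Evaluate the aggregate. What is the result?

sample_id=800: ✓ → 74
sample_id=801: ✓ → 142
sample_id=802: ✓ → 106
sample_id=803: ✓ → 11
sample_id=804: ✓ → 86
sample_id=805: ✓ → 38
sample_id=806: ✗
sample_id=807: ✓ → 199
sample_id=808: ✓ → 79
ph_sum = 74 + 142 + 106 + 11 + 86 + 38 + 199 + 79 = 735

735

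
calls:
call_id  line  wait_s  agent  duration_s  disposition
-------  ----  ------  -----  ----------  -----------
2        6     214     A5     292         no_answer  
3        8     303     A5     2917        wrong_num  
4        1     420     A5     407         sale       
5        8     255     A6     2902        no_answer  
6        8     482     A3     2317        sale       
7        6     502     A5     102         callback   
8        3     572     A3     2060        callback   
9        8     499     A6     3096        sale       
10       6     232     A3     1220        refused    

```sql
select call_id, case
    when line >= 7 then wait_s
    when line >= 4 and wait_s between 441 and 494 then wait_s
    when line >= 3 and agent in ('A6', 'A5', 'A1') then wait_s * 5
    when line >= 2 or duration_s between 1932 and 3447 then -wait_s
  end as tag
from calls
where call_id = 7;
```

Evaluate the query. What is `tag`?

2510

call_id = 7: line=6, wait_s=502, agent=A5, duration_s=102, disposition=callback.
line >= 7 → false
line >= 4 and wait_s between 441 and 494 → false
line >= 3 and agent in ('A6', 'A5', 'A1') → true → 2510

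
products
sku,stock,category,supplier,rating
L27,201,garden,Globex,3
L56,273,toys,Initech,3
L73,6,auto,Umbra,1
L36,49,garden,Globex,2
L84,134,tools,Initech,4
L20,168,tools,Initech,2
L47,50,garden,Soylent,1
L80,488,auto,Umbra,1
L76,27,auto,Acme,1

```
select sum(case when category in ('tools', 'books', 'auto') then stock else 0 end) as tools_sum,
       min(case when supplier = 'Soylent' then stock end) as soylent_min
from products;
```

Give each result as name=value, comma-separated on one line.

tools_sum=823, soylent_min=50

[tools_sum: category in ('tools', 'books', 'auto')]
sku=L27: ✗
sku=L56: ✗
sku=L73: ✓ → 6
sku=L36: ✗
sku=L84: ✓ → 134
sku=L20: ✓ → 168
sku=L47: ✗
sku=L80: ✓ → 488
sku=L76: ✓ → 27
tools_sum = 6 + 134 + 168 + 488 + 27 = 823
—
[soylent_min: supplier = 'Soylent']
sku=L27: ✗
sku=L56: ✗
sku=L73: ✗
sku=L36: ✗
sku=L84: ✗
sku=L20: ✗
sku=L47: ✓ → 50
sku=L80: ✗
sku=L76: ✗
soylent_min = MIN(50) = 50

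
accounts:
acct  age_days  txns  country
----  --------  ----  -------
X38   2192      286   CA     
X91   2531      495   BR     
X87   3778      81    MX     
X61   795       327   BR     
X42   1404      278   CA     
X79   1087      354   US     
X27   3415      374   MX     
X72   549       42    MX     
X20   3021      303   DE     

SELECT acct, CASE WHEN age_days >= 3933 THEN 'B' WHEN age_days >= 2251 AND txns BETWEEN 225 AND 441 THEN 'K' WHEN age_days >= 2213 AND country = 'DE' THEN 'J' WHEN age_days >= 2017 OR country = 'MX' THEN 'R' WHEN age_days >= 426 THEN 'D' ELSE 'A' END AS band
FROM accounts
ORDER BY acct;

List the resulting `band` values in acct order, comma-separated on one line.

acct=X20: age_days >= 2251 AND txns BETWEEN 225 AND 441 → K
acct=X27: age_days >= 2251 AND txns BETWEEN 225 AND 441 → K
acct=X38: age_days >= 2017 OR country = 'MX' → R
acct=X42: age_days >= 426 → D
acct=X61: age_days >= 426 → D
acct=X72: age_days >= 2017 OR country = 'MX' → R
acct=X79: age_days >= 426 → D
acct=X87: age_days >= 2017 OR country = 'MX' → R
acct=X91: age_days >= 2017 OR country = 'MX' → R

K, K, R, D, D, R, D, R, R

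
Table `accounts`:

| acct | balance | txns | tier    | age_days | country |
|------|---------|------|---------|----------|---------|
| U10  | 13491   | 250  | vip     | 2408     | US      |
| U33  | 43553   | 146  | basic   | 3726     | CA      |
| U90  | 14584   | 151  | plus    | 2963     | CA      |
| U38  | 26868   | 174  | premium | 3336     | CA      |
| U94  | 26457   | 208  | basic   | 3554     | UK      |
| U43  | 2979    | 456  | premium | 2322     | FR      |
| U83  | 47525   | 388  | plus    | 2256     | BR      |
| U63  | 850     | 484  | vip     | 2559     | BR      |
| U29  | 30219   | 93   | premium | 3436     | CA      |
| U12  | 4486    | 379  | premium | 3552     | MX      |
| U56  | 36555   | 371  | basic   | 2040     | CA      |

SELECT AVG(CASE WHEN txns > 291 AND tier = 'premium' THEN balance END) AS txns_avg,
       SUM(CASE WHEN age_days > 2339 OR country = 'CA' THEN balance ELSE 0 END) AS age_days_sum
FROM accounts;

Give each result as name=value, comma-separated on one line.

[txns_avg: txns > 291 AND tier = 'premium']
acct=U10: ✗
acct=U33: ✗
acct=U90: ✗
acct=U38: ✗
acct=U94: ✗
acct=U43: ✓ → 2979
acct=U83: ✗
acct=U63: ✗
acct=U29: ✗
acct=U12: ✓ → 4486
acct=U56: ✗
txns_avg = (2979 + 4486) / 2 = 3732.5
—
[age_days_sum: age_days > 2339 OR country = 'CA']
acct=U10: ✓ → 13491
acct=U33: ✓ → 43553
acct=U90: ✓ → 14584
acct=U38: ✓ → 26868
acct=U94: ✓ → 26457
acct=U43: ✗
acct=U83: ✗
acct=U63: ✓ → 850
acct=U29: ✓ → 30219
acct=U12: ✓ → 4486
acct=U56: ✓ → 36555
age_days_sum = 13491 + 43553 + 14584 + 26868 + 26457 + 850 + 30219 + 4486 + 36555 = 197063

txns_avg=3732.5, age_days_sum=197063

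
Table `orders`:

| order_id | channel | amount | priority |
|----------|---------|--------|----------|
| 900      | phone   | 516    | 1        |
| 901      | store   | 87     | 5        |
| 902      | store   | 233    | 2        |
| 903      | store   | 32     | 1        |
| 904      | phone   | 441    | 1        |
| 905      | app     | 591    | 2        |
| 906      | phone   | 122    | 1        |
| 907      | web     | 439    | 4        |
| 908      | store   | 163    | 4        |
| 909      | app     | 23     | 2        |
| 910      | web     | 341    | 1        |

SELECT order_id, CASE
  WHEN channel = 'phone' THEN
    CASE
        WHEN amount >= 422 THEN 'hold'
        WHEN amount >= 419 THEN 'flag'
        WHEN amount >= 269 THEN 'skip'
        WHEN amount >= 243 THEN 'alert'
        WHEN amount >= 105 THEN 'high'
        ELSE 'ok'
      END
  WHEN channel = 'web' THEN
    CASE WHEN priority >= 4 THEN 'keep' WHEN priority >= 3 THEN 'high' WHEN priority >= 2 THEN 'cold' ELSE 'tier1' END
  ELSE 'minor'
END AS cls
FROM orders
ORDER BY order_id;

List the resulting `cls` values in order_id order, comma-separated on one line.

order_id=900: channel='phone' → inner[amount >= 422] → hold
order_id=901: channel='store' → outer ELSE → minor
order_id=902: channel='store' → outer ELSE → minor
order_id=903: channel='store' → outer ELSE → minor
order_id=904: channel='phone' → inner[amount >= 422] → hold
order_id=905: channel='app' → outer ELSE → minor
order_id=906: channel='phone' → inner[amount >= 105] → high
order_id=907: channel='web' → inner[priority >= 4] → keep
order_id=908: channel='store' → outer ELSE → minor
order_id=909: channel='app' → outer ELSE → minor
order_id=910: channel='web' → inner[ELSE] → tier1

hold, minor, minor, minor, hold, minor, high, keep, minor, minor, tier1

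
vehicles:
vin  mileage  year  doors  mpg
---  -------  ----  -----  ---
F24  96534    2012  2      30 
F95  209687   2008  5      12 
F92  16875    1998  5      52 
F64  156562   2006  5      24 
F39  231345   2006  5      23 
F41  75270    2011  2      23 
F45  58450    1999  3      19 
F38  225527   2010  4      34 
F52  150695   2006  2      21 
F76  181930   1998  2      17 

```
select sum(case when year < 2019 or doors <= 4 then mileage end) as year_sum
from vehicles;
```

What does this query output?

1402875

vin=F24: ✓ → 96534
vin=F95: ✓ → 209687
vin=F92: ✓ → 16875
vin=F64: ✓ → 156562
vin=F39: ✓ → 231345
vin=F41: ✓ → 75270
vin=F45: ✓ → 58450
vin=F38: ✓ → 225527
vin=F52: ✓ → 150695
vin=F76: ✓ → 181930
year_sum = 96534 + 209687 + 16875 + 156562 + 231345 + 75270 + 58450 + 225527 + 150695 + 181930 = 1402875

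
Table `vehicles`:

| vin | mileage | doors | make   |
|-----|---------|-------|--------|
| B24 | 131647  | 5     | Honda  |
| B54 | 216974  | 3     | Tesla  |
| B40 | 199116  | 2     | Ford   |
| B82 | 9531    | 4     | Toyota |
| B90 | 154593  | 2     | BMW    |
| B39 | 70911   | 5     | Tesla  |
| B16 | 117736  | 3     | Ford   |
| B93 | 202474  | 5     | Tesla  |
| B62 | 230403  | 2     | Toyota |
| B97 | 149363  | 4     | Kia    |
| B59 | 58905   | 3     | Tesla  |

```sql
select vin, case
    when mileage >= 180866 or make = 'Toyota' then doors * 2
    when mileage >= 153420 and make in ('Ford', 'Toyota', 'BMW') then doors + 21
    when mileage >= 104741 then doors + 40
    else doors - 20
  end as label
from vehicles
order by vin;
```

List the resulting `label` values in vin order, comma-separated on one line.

43, 45, -15, 4, 6, -17, 4, 8, 23, 10, 44

vin=B16: mileage >= 104741 → 43
vin=B24: mileage >= 104741 → 45
vin=B39: ELSE → -15
vin=B40: mileage >= 180866 or make = 'Toyota' → 4
vin=B54: mileage >= 180866 or make = 'Toyota' → 6
vin=B59: ELSE → -17
vin=B62: mileage >= 180866 or make = 'Toyota' → 4
vin=B82: mileage >= 180866 or make = 'Toyota' → 8
vin=B90: mileage >= 153420 and make in ('Ford', 'Toyota', 'BMW') → 23
vin=B93: mileage >= 180866 or make = 'Toyota' → 10
vin=B97: mileage >= 104741 → 44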